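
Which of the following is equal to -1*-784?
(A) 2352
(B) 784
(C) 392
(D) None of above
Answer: B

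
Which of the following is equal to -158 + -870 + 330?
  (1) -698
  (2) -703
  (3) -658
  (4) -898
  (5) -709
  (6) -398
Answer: 1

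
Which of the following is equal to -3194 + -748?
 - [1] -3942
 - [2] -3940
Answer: 1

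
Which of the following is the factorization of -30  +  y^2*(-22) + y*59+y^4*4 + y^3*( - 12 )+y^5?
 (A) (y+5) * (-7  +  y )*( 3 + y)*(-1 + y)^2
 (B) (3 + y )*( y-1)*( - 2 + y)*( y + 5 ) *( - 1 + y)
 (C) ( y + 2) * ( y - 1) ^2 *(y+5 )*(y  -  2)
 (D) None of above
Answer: B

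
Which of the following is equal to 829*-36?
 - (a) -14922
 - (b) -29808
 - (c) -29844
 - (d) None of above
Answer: c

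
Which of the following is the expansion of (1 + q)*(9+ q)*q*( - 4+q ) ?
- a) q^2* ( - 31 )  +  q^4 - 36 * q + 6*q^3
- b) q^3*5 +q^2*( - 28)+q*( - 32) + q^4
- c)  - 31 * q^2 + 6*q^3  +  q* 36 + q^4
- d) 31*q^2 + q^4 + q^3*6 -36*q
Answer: a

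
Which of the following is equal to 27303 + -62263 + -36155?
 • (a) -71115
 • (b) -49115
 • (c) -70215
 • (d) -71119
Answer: a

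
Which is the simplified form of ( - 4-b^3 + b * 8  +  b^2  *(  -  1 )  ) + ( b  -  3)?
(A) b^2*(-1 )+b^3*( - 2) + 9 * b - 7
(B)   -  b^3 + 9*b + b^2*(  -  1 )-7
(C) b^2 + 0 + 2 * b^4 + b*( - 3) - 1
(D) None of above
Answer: B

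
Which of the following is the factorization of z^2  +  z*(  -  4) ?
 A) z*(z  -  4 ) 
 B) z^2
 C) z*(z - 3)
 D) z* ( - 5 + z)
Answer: A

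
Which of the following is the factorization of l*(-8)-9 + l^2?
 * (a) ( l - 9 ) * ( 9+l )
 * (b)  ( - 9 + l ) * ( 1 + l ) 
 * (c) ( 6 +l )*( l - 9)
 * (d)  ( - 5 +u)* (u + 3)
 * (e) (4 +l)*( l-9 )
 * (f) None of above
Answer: b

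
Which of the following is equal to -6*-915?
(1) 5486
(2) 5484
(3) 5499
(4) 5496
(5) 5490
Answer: 5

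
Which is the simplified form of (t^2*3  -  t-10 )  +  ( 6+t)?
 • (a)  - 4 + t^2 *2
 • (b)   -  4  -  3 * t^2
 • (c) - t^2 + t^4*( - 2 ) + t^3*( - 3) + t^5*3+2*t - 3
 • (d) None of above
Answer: d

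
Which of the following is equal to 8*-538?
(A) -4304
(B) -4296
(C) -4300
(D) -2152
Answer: A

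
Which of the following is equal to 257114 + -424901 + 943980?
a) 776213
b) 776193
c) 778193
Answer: b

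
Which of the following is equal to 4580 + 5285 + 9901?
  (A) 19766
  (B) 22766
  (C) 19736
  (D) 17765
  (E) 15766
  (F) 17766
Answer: A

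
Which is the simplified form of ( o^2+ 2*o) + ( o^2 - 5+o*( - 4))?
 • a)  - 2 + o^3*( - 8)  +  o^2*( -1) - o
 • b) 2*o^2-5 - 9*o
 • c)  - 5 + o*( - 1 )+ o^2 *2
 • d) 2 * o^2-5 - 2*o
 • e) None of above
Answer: d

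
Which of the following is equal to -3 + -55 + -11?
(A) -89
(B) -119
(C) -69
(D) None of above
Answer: C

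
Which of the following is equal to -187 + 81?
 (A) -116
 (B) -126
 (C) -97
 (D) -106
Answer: D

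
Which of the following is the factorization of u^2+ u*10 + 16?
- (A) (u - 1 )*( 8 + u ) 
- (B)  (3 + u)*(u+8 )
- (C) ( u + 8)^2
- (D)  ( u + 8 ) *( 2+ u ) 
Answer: D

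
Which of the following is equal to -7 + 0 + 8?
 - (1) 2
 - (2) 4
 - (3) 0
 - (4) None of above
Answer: 4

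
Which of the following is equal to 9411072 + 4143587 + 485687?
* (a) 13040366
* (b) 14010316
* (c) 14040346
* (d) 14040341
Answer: c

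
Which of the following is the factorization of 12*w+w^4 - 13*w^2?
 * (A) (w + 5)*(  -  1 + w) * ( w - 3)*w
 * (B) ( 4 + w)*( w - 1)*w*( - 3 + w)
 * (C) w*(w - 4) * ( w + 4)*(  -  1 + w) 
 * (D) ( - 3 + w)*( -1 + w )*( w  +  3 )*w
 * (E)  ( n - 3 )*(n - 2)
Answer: B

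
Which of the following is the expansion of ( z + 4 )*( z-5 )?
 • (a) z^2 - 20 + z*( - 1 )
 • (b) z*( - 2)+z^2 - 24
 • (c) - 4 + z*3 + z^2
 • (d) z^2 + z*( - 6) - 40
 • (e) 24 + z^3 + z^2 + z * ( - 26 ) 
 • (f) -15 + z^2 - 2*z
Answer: a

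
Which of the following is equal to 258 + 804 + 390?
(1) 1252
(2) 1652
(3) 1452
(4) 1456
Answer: 3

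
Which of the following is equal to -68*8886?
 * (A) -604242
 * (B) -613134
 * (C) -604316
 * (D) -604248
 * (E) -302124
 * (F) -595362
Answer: D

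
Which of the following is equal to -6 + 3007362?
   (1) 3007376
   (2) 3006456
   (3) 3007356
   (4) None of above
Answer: 3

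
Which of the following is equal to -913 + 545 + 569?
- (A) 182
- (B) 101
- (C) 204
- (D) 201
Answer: D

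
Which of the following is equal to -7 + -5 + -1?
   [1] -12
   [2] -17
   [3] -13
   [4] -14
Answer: 3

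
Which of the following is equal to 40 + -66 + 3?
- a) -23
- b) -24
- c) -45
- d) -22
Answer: a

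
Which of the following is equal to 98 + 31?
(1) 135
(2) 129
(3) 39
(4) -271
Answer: 2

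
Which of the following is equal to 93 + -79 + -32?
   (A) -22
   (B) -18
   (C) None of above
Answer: B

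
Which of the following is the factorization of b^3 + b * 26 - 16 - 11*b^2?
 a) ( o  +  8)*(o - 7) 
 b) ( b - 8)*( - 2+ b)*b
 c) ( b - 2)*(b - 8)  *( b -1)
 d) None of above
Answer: c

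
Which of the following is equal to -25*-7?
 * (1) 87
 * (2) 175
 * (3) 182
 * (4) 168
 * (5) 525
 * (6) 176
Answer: 2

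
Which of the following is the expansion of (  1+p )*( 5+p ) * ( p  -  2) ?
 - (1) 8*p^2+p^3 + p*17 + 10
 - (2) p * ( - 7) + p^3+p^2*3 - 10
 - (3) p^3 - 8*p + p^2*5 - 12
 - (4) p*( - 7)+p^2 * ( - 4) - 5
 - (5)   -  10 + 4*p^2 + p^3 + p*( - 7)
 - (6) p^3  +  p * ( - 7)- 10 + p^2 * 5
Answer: 5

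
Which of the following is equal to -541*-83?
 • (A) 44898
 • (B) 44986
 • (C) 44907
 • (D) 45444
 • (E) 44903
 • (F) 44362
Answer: E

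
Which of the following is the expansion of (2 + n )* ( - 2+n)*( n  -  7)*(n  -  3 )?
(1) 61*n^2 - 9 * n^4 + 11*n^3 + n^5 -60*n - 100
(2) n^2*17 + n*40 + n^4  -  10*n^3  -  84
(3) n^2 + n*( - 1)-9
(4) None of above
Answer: 2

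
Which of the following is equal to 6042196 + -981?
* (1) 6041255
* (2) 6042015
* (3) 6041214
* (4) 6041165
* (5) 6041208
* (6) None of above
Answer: 6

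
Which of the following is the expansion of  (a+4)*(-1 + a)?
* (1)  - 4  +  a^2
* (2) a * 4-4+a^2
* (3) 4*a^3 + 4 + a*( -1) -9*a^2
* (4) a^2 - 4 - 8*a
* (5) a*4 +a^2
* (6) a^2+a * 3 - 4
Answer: 6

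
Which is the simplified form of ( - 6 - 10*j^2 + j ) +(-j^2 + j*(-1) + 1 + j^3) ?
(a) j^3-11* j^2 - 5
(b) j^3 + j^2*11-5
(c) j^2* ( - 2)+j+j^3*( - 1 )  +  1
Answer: a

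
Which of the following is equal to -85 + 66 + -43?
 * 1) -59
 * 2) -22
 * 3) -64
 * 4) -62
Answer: 4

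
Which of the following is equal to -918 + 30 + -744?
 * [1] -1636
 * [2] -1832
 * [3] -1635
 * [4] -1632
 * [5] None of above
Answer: 4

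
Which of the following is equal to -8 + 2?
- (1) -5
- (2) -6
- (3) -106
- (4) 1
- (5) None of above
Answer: 2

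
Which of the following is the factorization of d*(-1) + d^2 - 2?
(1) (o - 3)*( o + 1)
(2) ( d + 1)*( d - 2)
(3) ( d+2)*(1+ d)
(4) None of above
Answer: 2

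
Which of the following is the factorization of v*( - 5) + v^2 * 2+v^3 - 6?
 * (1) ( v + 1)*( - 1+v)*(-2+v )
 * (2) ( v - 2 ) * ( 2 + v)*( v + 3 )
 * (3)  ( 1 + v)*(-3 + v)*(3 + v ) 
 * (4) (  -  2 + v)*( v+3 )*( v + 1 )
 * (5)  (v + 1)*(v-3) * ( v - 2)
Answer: 4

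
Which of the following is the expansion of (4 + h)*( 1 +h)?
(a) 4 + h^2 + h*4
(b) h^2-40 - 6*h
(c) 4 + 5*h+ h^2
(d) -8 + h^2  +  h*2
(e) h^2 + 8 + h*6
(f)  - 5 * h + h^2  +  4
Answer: c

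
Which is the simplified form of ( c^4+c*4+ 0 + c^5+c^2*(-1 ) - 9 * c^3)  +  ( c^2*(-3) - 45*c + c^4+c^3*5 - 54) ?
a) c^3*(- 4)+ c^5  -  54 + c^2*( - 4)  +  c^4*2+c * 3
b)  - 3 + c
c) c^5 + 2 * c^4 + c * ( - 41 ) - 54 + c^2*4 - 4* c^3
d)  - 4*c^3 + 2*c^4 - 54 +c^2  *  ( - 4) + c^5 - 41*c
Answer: d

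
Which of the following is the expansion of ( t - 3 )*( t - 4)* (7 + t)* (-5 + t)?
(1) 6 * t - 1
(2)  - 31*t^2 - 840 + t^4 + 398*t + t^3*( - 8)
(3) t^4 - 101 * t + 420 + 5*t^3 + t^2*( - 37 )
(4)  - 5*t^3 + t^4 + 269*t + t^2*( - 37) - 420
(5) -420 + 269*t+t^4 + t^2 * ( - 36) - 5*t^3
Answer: 4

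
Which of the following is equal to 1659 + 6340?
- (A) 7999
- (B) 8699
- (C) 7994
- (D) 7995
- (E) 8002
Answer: A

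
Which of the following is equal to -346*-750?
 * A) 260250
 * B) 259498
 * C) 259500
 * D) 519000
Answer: C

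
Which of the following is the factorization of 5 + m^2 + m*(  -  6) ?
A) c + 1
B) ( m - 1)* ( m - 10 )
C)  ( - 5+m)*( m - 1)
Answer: C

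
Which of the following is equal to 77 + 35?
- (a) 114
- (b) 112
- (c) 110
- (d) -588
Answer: b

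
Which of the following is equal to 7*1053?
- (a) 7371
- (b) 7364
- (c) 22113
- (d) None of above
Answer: a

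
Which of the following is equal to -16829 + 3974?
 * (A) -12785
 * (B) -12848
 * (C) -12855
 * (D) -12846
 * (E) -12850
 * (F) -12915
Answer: C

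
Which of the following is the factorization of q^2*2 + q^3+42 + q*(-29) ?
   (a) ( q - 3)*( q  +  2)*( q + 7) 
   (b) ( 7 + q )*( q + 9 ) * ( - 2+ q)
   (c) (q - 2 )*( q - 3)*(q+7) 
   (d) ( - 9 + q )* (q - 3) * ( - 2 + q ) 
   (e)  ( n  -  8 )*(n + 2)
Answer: c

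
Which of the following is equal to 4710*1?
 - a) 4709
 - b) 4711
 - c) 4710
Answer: c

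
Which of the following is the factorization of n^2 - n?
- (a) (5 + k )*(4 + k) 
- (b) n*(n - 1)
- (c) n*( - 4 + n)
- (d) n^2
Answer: b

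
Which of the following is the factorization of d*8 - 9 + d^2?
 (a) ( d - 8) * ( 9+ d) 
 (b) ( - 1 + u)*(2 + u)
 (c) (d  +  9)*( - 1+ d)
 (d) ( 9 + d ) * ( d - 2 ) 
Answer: c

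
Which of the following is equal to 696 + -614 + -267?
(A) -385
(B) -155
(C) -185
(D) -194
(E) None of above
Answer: C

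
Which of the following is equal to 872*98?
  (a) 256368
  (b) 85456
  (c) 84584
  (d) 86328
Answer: b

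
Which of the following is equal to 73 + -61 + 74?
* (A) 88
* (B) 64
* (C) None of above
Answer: C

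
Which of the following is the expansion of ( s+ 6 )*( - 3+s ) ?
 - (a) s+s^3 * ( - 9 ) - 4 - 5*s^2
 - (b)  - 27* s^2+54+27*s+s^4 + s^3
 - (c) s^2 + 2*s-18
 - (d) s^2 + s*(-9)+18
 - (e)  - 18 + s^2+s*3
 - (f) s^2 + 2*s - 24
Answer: e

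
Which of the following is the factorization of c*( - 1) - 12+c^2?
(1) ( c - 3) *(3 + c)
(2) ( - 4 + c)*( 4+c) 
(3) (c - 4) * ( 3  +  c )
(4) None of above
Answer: 3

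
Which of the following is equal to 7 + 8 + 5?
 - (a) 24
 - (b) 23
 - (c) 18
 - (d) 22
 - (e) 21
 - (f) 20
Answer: f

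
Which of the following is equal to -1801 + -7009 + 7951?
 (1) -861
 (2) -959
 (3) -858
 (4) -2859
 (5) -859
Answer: 5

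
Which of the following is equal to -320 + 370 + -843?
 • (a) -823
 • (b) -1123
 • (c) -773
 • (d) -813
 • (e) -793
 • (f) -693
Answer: e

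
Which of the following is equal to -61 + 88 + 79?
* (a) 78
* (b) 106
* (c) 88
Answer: b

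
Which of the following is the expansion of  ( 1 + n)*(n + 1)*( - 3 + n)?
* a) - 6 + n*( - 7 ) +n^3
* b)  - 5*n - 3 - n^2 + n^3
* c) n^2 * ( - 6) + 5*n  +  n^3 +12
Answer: b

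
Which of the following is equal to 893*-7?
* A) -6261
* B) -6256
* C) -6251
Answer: C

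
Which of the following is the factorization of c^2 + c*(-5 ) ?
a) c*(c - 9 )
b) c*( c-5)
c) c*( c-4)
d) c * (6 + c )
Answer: b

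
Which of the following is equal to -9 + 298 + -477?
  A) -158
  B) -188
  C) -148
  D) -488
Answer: B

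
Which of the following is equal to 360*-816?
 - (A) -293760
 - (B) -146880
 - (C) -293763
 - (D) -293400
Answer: A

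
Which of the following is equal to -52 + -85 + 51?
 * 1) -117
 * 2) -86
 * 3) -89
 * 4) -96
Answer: 2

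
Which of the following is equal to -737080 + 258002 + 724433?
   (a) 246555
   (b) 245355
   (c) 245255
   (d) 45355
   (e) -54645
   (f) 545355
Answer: b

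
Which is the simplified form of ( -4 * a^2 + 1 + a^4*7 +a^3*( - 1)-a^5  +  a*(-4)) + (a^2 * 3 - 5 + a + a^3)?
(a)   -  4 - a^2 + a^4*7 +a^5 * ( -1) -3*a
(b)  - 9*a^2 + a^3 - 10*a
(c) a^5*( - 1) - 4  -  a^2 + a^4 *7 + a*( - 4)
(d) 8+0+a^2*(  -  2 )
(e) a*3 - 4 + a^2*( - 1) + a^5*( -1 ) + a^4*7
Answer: a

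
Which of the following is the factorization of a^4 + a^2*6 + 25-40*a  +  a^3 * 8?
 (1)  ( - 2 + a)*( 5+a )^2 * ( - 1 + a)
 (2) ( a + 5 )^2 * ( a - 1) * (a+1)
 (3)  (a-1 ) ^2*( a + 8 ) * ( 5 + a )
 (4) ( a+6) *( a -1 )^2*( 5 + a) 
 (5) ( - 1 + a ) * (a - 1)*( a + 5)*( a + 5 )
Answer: 5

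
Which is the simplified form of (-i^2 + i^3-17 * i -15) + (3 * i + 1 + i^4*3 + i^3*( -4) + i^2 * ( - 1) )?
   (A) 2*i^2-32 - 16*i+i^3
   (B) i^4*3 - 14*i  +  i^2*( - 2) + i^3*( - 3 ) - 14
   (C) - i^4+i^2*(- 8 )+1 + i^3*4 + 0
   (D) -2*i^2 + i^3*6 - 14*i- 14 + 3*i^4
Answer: B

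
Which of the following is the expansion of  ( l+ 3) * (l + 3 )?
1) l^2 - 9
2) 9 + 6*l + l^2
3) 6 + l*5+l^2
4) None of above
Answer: 2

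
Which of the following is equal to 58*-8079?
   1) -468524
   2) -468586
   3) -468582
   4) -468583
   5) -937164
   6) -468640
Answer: 3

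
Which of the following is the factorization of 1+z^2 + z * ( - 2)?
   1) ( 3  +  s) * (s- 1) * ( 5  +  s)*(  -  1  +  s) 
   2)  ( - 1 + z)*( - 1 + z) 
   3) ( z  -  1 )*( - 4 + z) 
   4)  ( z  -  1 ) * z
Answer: 2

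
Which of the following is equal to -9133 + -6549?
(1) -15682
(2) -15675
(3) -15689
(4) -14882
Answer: 1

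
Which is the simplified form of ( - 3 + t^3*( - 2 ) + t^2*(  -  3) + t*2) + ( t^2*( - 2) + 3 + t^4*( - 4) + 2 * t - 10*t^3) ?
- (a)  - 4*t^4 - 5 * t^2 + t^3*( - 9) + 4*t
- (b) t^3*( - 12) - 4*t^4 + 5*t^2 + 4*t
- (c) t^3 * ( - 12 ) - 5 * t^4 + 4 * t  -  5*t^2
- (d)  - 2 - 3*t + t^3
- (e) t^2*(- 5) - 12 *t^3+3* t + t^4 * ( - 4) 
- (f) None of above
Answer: f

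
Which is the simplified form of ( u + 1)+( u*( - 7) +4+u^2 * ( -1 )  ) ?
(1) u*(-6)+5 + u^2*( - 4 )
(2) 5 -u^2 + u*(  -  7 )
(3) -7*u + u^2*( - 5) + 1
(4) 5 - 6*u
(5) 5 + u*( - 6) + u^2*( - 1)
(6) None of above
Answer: 5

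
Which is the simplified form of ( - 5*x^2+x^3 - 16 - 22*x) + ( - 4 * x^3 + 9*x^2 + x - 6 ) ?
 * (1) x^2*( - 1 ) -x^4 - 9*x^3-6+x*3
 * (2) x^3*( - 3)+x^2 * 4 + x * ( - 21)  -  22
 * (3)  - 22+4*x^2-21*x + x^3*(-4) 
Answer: 2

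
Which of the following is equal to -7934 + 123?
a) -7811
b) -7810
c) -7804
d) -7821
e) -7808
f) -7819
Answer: a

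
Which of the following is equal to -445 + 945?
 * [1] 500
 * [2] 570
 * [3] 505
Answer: 1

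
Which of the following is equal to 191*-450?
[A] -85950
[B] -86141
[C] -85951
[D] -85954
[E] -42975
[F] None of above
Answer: A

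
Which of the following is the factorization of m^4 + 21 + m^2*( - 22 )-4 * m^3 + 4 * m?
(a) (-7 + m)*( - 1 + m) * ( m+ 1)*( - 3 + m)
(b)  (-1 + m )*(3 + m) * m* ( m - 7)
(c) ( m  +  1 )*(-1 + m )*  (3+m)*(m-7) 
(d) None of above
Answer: c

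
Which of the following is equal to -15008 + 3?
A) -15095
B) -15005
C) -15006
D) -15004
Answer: B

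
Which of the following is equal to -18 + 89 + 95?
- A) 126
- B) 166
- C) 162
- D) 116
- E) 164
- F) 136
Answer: B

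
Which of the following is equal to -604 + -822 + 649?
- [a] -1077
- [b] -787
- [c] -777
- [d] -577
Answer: c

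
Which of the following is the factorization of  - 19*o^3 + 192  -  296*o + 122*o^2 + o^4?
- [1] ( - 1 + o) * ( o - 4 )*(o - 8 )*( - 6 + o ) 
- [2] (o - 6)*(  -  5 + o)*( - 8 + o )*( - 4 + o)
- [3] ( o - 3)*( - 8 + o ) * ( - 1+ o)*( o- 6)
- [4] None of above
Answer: 1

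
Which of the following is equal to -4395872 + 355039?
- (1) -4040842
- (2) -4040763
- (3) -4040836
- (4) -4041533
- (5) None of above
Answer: 5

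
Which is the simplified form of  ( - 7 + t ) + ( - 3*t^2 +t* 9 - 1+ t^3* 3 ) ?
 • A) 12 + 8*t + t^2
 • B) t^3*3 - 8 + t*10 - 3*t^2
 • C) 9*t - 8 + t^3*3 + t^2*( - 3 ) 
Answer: B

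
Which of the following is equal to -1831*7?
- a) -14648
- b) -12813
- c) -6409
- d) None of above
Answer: d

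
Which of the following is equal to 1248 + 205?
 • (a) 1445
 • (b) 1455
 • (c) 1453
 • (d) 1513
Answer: c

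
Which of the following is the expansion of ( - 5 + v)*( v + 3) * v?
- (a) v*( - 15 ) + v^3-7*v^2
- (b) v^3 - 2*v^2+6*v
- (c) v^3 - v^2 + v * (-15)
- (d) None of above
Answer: d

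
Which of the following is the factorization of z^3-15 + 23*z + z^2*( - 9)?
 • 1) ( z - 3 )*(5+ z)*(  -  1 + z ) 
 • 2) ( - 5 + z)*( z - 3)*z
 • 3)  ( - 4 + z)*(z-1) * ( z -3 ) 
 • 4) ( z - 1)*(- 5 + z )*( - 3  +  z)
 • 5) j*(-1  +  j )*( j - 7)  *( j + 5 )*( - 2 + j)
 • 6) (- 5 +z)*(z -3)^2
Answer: 4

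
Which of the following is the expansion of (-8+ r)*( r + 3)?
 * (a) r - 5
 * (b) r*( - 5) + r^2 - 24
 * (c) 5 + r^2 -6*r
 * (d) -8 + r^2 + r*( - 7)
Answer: b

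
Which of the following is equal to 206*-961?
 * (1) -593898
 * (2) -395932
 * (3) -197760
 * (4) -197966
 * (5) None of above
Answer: 4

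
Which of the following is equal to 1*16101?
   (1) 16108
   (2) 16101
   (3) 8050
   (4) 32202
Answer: 2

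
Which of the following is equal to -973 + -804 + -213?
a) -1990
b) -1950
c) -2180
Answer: a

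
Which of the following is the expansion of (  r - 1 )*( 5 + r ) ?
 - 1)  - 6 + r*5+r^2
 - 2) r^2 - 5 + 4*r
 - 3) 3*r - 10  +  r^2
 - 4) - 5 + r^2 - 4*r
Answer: 2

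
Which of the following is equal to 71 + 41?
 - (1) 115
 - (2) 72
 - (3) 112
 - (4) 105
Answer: 3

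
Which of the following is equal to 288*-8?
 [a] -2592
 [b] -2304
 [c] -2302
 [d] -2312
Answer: b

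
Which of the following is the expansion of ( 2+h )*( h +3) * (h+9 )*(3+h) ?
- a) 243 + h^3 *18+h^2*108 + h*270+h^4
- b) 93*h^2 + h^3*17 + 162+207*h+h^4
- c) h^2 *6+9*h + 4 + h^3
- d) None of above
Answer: b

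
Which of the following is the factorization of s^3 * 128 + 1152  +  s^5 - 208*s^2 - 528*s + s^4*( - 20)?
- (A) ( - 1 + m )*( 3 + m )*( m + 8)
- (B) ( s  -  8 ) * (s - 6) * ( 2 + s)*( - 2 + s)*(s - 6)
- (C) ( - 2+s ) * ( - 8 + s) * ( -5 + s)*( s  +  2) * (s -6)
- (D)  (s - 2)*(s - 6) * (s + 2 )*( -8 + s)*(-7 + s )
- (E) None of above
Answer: B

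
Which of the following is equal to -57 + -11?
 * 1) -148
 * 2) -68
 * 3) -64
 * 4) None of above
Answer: 2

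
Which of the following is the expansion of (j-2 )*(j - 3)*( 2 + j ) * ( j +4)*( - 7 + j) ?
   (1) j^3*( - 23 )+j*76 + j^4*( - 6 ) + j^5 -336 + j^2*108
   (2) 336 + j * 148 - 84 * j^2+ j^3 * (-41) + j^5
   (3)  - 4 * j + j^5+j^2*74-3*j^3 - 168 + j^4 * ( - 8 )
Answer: 1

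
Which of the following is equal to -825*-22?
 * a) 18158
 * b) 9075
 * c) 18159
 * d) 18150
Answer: d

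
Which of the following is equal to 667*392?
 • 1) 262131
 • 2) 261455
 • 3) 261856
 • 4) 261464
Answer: 4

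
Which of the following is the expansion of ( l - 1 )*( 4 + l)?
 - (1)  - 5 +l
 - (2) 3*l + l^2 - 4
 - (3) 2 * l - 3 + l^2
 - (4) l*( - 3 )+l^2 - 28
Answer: 2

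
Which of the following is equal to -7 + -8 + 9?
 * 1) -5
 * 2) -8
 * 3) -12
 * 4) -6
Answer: 4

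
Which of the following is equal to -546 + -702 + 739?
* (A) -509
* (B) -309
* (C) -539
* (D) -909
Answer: A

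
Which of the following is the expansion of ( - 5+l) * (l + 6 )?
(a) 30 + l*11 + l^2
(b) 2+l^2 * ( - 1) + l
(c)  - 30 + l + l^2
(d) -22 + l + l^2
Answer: c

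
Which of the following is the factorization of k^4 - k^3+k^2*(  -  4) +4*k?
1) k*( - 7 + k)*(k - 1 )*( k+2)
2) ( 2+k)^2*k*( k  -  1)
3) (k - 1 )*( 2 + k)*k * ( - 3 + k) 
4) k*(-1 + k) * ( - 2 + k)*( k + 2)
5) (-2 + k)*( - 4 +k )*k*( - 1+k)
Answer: 4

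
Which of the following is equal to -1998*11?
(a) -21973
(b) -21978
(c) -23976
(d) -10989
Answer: b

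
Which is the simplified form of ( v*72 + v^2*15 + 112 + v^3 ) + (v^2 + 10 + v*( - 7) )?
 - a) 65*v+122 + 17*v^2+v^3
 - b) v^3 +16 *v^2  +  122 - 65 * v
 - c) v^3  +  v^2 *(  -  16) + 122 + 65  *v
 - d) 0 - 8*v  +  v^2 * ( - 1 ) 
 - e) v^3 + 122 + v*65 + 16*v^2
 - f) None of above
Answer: e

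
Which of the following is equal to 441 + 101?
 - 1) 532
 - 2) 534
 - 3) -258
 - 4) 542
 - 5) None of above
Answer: 4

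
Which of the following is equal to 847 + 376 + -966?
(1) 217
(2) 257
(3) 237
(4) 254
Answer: 2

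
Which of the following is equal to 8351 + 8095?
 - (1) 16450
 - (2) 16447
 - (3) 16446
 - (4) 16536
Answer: 3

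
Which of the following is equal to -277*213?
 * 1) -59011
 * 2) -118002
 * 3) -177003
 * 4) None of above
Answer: 4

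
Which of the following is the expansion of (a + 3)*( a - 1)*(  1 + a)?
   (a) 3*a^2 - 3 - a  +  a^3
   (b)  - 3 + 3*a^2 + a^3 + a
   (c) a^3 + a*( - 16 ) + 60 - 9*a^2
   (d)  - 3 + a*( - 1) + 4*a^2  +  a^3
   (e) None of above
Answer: a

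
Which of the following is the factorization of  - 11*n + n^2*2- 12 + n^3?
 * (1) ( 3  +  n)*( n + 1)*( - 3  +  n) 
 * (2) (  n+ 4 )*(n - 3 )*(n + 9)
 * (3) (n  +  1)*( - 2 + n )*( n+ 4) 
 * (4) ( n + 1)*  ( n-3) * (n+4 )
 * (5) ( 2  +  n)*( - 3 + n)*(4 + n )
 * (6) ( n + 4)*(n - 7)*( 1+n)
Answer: 4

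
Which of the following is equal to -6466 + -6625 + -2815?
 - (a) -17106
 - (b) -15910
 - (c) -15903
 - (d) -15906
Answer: d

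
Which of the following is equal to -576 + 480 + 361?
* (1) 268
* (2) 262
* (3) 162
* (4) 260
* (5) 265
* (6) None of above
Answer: 5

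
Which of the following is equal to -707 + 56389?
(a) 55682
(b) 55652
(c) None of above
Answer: a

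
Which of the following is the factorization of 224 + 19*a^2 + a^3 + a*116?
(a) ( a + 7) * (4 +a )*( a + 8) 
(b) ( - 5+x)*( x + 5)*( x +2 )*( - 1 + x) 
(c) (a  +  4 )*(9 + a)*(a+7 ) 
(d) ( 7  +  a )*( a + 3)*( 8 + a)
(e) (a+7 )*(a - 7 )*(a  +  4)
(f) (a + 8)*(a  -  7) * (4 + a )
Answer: a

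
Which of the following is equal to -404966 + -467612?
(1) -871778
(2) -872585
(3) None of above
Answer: 3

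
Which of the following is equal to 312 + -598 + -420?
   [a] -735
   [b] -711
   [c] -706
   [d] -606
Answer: c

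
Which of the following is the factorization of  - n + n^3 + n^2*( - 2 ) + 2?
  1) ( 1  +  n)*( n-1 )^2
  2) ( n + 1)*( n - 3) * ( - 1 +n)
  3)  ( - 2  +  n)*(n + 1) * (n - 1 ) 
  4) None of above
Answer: 3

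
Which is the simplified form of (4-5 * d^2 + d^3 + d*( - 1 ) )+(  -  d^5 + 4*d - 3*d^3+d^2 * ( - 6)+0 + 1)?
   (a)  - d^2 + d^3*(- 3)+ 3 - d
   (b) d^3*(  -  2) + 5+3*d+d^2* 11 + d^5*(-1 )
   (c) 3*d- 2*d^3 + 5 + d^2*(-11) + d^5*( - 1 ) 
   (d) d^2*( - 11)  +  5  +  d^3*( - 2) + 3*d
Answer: c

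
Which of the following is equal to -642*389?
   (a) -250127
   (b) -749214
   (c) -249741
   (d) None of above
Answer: d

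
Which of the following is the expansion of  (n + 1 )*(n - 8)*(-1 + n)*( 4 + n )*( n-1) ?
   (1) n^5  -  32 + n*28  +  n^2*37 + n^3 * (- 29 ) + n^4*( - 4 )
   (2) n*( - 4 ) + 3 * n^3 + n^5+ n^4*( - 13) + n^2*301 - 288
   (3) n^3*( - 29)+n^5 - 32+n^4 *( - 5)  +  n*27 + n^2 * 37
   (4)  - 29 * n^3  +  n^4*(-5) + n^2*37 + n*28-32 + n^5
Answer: 4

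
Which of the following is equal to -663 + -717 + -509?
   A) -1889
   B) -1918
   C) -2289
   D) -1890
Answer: A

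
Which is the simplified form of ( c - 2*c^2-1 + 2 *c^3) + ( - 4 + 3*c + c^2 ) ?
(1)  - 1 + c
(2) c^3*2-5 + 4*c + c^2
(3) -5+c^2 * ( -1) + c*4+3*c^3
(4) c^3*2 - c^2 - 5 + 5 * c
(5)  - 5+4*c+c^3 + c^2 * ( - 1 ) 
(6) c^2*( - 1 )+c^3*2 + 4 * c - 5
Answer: 6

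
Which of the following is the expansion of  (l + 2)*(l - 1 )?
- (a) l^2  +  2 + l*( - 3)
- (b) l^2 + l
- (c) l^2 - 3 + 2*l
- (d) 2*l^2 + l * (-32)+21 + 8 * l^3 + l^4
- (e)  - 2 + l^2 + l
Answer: e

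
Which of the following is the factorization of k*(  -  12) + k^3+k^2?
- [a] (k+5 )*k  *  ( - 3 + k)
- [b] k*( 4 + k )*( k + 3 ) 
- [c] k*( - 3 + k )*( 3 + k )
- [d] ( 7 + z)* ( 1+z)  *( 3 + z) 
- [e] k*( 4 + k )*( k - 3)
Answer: e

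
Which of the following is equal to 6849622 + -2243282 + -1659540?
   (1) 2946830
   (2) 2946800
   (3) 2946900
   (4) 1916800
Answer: 2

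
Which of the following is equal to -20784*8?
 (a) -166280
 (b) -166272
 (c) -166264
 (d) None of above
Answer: b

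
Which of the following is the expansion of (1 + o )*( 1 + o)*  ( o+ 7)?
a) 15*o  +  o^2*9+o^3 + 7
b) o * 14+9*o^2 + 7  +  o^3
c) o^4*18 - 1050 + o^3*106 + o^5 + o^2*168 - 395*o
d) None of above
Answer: a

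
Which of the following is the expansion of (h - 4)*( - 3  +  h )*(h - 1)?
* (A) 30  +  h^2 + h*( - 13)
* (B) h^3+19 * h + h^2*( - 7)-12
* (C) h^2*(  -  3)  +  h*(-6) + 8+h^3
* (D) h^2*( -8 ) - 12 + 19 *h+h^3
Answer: D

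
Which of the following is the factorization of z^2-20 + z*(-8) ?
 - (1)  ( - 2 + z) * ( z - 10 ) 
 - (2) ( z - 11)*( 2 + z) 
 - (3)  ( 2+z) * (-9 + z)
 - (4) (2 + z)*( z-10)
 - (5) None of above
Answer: 4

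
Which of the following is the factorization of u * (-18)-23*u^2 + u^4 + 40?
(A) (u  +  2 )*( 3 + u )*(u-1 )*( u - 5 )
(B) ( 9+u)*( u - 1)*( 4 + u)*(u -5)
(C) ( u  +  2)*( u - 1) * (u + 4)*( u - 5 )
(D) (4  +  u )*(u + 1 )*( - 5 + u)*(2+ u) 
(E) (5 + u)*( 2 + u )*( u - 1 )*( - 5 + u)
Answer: C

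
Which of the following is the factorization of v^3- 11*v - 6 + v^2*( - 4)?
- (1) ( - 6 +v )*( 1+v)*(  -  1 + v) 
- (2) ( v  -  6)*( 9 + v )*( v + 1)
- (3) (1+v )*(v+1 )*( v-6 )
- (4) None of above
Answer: 3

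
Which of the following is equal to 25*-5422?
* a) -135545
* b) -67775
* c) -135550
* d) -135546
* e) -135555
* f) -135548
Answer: c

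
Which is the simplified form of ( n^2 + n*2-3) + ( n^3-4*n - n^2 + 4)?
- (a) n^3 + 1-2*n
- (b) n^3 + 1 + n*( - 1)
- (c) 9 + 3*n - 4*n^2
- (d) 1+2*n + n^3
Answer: a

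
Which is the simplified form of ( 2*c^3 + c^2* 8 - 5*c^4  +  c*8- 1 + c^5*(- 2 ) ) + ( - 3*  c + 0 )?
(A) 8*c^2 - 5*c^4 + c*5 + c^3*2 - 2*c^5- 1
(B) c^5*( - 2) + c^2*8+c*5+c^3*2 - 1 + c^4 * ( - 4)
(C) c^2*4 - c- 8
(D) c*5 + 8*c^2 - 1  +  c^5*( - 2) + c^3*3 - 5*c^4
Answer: A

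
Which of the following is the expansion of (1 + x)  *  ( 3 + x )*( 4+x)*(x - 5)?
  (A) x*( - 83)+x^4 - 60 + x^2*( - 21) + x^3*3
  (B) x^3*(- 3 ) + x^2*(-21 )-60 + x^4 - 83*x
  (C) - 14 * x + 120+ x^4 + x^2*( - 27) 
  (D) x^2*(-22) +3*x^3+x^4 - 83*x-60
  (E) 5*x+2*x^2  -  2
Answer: A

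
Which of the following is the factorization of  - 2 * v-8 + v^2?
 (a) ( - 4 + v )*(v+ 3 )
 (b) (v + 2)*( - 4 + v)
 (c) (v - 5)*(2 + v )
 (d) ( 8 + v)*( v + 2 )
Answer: b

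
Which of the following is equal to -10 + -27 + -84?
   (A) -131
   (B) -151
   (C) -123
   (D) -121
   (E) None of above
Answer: D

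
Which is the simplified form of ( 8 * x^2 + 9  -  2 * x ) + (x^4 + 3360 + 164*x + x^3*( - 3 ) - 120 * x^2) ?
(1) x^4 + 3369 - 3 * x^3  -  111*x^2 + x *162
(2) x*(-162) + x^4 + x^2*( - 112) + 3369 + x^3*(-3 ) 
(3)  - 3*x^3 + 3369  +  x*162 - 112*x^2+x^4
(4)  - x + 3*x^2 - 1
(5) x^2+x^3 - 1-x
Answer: 3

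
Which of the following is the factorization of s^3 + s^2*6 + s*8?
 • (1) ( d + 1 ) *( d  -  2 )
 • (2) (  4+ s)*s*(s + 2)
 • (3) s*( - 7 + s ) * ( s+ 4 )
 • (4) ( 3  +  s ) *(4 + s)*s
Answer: 2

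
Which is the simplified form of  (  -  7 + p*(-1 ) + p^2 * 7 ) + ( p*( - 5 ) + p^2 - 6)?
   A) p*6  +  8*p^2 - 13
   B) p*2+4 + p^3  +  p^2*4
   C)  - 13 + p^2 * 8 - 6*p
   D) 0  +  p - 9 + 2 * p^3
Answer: C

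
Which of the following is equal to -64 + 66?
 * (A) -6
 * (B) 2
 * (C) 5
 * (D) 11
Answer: B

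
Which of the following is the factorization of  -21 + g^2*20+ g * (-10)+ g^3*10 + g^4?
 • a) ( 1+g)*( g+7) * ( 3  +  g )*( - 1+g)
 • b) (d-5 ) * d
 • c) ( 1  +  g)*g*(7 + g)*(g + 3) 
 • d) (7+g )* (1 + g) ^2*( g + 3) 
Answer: a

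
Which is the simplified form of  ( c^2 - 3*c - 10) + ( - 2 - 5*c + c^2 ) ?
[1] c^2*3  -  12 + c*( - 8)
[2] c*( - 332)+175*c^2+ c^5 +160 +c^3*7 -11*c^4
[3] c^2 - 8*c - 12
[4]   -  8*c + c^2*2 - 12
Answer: 4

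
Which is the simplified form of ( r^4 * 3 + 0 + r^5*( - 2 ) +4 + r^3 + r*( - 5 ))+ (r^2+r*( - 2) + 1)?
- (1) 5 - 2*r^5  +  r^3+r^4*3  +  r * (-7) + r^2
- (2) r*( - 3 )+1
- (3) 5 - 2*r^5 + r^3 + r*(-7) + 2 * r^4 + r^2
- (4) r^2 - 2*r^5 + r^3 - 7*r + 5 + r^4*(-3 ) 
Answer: 1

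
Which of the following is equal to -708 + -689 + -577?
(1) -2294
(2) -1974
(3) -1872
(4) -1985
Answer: 2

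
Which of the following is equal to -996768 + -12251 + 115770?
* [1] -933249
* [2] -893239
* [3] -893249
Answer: 3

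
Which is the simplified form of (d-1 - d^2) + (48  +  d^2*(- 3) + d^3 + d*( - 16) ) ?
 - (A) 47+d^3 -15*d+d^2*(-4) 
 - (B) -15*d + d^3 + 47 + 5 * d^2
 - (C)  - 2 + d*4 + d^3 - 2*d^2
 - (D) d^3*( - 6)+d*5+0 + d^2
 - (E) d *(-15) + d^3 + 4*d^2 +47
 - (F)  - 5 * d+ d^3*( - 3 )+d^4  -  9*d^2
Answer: A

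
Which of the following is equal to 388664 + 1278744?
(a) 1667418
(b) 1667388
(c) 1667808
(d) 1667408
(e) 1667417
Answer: d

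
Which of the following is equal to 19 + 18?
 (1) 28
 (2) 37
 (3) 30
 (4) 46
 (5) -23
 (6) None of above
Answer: 2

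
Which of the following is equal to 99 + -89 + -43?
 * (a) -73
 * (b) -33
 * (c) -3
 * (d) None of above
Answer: b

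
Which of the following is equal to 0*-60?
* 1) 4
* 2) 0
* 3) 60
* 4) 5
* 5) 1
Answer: 2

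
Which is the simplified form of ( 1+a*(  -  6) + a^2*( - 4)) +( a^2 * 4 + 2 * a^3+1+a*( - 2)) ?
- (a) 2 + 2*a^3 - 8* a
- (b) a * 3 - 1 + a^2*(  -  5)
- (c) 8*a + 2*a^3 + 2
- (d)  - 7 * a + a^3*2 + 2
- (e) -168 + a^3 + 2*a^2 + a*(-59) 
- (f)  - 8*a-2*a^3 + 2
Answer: a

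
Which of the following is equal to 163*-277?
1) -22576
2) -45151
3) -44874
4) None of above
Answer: 2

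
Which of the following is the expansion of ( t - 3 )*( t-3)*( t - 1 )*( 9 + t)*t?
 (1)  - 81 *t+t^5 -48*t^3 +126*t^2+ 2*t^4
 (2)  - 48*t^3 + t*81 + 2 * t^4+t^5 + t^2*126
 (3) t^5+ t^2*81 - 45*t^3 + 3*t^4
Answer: 1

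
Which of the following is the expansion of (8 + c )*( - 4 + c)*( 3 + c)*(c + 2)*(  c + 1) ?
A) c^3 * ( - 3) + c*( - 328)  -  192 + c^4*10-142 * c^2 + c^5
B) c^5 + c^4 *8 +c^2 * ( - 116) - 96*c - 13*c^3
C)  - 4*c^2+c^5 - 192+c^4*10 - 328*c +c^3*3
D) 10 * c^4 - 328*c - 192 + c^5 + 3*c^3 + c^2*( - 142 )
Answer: D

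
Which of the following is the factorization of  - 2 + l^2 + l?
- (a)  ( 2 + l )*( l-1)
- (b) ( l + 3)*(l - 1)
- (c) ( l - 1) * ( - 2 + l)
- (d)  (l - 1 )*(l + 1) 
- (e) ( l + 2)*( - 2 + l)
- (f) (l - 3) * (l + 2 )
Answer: a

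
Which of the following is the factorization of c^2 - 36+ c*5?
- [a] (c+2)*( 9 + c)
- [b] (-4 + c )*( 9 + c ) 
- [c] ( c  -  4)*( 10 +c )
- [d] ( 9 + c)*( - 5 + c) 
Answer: b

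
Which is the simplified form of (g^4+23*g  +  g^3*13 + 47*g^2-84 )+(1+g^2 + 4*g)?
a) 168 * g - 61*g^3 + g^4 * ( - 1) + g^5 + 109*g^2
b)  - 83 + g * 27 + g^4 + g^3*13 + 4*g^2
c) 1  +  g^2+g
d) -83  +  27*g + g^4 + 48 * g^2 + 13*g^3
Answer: d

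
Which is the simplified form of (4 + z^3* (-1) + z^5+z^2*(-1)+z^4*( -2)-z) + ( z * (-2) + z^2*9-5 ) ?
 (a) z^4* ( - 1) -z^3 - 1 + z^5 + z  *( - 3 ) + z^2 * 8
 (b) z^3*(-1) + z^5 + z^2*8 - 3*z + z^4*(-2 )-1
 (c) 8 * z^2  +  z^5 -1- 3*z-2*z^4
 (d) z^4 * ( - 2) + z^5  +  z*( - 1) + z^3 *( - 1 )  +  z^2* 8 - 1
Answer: b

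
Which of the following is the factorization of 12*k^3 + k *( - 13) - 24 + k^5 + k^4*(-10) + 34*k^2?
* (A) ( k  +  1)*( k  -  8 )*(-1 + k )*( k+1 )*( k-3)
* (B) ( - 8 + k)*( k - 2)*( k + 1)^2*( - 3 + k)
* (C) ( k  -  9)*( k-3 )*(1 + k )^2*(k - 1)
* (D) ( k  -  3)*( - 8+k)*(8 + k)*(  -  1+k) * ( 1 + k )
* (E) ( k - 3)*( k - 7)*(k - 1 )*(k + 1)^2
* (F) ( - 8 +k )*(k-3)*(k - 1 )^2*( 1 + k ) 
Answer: A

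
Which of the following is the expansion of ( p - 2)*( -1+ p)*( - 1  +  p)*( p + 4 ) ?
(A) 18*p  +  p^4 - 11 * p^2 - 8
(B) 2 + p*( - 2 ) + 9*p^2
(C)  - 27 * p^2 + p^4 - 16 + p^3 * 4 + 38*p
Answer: A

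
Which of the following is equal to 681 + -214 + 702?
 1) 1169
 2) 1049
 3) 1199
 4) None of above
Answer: 1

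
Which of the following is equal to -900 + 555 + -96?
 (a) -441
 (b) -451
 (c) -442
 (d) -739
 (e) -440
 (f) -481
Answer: a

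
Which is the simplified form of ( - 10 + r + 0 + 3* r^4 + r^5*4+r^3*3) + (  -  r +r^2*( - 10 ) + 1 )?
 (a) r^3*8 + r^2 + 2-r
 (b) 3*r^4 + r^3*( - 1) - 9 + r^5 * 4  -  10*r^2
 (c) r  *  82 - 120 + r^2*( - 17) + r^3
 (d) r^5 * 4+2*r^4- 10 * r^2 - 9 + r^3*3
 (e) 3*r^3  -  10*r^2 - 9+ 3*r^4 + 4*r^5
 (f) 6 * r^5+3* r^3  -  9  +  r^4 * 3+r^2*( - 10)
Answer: e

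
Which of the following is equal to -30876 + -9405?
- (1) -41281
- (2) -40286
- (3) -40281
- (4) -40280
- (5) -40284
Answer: 3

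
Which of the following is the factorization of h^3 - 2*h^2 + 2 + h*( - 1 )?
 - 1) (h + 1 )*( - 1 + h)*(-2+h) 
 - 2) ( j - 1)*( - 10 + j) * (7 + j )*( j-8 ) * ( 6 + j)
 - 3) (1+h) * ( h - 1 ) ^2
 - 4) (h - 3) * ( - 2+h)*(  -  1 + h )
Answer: 1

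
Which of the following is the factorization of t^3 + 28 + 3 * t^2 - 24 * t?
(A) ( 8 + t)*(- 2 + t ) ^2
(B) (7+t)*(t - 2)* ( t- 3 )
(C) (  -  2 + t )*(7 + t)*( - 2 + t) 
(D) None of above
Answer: C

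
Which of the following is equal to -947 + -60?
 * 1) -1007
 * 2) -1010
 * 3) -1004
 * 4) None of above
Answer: 1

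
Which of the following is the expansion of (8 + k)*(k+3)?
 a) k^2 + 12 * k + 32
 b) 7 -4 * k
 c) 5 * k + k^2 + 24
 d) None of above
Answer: d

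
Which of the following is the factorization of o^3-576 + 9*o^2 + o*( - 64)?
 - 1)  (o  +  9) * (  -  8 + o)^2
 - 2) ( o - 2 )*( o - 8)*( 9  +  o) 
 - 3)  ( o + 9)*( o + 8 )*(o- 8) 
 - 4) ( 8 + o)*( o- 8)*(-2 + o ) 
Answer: 3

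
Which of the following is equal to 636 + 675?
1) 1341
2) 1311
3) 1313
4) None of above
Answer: 2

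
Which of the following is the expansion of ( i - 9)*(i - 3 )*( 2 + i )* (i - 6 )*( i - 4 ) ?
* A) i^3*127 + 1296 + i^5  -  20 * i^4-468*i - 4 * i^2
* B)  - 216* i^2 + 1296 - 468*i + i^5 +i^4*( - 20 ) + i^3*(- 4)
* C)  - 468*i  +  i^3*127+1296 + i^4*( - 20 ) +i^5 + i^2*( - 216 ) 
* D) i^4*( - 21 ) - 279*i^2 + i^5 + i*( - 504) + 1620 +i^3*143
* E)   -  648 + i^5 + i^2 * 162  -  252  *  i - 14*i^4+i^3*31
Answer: C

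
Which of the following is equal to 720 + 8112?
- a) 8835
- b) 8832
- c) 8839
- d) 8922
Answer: b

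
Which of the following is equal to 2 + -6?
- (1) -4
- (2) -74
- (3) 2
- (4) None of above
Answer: 1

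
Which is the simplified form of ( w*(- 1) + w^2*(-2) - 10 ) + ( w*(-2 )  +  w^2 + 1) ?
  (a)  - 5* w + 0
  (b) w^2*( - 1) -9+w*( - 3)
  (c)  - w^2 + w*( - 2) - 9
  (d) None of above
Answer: b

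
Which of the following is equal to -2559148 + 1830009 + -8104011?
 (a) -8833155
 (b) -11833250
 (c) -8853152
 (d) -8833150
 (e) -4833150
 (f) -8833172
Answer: d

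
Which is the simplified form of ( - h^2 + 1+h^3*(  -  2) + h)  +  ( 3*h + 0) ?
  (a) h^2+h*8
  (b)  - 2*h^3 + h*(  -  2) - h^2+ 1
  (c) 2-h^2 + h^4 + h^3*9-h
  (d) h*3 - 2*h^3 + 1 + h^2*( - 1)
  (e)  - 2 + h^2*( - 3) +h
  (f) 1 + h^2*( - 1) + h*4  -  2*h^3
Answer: f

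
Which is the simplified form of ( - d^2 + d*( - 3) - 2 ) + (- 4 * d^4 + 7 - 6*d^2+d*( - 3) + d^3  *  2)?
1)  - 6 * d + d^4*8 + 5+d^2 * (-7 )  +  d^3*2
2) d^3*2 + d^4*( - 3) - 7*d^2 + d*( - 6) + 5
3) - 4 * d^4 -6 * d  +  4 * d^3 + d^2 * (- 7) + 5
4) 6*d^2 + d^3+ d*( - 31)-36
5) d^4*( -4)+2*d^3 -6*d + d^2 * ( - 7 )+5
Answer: 5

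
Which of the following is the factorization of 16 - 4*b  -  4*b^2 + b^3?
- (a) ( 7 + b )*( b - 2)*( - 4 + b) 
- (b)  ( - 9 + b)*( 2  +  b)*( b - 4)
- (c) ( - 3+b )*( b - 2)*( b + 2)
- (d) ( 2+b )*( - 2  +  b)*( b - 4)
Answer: d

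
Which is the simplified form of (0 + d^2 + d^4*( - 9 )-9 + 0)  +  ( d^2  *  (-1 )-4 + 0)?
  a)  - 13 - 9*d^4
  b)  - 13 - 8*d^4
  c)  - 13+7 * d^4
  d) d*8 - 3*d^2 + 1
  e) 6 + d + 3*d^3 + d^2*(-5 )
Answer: a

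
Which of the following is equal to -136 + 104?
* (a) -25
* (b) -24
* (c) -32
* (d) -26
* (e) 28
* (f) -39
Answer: c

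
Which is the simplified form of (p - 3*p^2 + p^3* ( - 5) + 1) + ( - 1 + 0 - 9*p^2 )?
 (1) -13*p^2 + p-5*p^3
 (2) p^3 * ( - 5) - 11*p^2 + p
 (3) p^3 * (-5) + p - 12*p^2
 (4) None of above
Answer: 3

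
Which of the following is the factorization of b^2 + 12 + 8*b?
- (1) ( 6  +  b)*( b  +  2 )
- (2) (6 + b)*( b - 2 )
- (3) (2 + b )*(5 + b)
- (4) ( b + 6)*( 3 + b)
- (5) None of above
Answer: 1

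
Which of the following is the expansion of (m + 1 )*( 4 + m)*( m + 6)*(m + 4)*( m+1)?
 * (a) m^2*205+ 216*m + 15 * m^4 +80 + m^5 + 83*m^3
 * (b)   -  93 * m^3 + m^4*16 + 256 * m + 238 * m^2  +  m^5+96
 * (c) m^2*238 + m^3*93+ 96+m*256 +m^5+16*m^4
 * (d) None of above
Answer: c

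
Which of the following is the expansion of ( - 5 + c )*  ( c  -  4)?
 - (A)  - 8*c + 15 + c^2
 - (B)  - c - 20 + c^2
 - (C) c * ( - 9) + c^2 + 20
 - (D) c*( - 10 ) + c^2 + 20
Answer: C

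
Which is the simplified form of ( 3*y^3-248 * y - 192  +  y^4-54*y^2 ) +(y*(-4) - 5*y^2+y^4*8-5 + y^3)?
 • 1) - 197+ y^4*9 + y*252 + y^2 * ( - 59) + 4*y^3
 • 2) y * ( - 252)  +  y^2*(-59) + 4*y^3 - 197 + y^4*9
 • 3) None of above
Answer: 2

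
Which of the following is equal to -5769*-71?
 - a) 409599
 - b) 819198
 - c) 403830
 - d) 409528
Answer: a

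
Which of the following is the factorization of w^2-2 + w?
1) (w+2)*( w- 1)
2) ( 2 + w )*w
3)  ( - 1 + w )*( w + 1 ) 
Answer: 1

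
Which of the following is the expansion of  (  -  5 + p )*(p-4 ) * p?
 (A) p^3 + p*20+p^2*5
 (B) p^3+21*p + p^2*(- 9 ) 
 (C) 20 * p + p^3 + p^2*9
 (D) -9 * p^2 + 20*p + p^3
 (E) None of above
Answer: D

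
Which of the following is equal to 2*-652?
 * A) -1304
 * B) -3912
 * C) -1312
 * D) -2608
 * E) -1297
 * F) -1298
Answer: A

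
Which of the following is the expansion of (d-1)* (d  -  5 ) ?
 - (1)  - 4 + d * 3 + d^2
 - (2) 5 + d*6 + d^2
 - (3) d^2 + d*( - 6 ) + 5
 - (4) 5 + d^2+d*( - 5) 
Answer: 3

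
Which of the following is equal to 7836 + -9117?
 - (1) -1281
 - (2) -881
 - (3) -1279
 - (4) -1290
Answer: 1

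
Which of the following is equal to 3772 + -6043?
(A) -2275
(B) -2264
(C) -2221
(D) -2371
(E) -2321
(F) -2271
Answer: F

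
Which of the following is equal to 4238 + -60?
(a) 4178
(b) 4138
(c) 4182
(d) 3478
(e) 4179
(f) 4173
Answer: a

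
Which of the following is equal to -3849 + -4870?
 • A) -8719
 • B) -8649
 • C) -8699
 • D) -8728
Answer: A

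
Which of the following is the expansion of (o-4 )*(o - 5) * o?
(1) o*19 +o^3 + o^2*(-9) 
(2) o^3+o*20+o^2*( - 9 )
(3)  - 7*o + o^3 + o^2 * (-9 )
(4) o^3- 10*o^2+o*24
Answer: 2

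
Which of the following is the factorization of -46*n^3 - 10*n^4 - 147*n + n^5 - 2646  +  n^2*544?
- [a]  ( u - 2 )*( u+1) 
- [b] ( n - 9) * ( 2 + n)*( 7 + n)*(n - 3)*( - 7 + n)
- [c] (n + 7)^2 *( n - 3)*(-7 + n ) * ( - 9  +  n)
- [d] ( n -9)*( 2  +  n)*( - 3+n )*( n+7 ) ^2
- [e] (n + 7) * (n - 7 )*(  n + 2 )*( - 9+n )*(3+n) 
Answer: b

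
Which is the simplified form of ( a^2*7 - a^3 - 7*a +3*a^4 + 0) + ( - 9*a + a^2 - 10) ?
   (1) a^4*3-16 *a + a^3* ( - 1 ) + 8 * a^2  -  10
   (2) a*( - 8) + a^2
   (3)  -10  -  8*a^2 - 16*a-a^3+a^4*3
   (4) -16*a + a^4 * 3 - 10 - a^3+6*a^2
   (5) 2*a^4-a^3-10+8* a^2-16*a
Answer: 1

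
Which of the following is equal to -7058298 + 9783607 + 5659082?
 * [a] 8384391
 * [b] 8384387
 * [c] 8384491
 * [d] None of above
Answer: a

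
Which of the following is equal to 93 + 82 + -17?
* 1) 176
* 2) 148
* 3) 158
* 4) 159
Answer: 3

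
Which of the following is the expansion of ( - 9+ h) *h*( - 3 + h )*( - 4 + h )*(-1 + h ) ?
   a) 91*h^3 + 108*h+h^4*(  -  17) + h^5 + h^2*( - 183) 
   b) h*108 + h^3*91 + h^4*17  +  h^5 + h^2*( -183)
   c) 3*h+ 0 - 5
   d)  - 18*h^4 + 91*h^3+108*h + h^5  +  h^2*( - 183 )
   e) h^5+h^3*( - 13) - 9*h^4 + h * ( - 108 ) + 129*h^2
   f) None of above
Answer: a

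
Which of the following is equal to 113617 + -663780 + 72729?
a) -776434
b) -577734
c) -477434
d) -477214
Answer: c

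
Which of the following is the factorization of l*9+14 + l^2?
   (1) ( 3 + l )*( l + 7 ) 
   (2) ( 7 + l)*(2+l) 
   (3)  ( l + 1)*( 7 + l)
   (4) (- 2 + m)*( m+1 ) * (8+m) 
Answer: 2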